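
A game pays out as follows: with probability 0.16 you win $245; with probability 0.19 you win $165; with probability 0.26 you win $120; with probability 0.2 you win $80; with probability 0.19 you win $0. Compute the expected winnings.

117.75

E[payout] = 245·0.16 + 165·0.19 + 120·0.26 + 80·0.2 + 0·0.19
 = 39.2 + 31.35 + 31.2 + 16 + 0
 = 117.75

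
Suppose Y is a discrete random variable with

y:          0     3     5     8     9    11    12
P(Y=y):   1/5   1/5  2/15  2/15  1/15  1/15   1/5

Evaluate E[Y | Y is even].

6.5

P(Y is even) = 1/5 + 2/15 + 1/5 = 8/15.
E[Y | Y is even] = [0·1/5 + 8·2/15 + 12·1/5] / (8/15)
 = 52/15 / (8/15)
 = 13/2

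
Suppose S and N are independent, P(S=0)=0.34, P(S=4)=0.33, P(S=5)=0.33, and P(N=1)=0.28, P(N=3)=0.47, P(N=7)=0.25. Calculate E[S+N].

E[S+N] = Σ_s Σ_n (s+n) · P(S=s)P(N=n)
 = 1·0.0952 + 3·0.1598 + 7·0.085 + 5·0.0924 + 7·0.1551 + 11·0.0825 + 6·0.0924 + 8·0.1551 + 12·0.0825
 = 0.0952 + 0.4794 + 0.595 + 0.462 + 1.0857 + 0.9075 + 0.5544 + 1.2408 + 0.99
 = 6.41

6.41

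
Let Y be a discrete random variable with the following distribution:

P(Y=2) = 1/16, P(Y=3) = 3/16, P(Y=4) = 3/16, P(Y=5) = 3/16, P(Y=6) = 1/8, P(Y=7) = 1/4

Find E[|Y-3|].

E[|Y-3|] = Σ |y-3|·P(Y=y)
 = 1·1/16 + 0·3/16 + 1·3/16 + 2·3/16 + 3·1/8 + 4·1/4
 = 1/16 + 0 + 3/16 + 3/8 + 3/8 + 1
 = 2

2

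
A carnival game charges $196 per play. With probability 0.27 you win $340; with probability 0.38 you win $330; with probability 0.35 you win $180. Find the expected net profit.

E[payout] = 340·0.27 + 330·0.38 + 180·0.35
 = 91.8 + 125.4 + 63
 = 280.2
Net = 280.2 - 196 = 84.2

84.2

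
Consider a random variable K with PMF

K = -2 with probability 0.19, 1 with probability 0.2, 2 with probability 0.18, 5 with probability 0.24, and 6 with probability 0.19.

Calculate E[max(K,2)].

3.48

E[max(K,2)] = Σ max(k,2)·P(K=k)
 = 2·0.19 + 2·0.2 + 2·0.18 + 5·0.24 + 6·0.19
 = 0.38 + 0.4 + 0.36 + 1.2 + 1.14
 = 3.48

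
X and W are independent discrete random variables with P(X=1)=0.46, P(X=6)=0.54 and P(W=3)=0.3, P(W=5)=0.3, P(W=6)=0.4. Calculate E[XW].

17.76

E[XW] = Σ_x Σ_w xw · P(X=x)P(W=w)
 = 3·0.138 + 5·0.138 + 6·0.184 + 18·0.162 + 30·0.162 + 36·0.216
 = 0.414 + 0.69 + 1.104 + 2.916 + 4.86 + 7.776
 = 17.76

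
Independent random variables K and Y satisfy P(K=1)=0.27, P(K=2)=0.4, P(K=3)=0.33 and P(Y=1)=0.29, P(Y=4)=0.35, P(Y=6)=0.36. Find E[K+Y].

E[K+Y] = Σ_k Σ_y (k+y) · P(K=k)P(Y=y)
 = 2·0.0783 + 5·0.0945 + 7·0.0972 + 3·0.116 + 6·0.14 + 8·0.144 + 4·0.0957 + 7·0.1155 + 9·0.1188
 = 0.1566 + 0.4725 + 0.6804 + 0.348 + 0.84 + 1.152 + 0.3828 + 0.8085 + 1.0692
 = 5.91

5.91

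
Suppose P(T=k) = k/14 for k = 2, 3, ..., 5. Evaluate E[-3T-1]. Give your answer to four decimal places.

-12.5714

E[-3T-1] = Σ (-3t-1)·P(T=t)
 = (-7)·1/7 + (-10)·3/14 + (-13)·2/7 + (-16)·5/14
 = (-1) + (-15/7) + (-26/7) + (-40/7)
 = -88/7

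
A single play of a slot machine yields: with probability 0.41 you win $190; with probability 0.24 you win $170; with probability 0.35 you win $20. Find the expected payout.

125.7

E[payout] = 190·0.41 + 170·0.24 + 20·0.35
 = 77.9 + 40.8 + 7
 = 125.7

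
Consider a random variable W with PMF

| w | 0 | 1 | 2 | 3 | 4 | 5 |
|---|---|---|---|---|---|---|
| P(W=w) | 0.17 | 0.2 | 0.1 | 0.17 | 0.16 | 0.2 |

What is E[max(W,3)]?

3.56

E[max(W,3)] = Σ max(w,3)·P(W=w)
 = 3·0.17 + 3·0.2 + 3·0.1 + 3·0.17 + 4·0.16 + 5·0.2
 = 0.51 + 0.6 + 0.3 + 0.51 + 0.64 + 1
 = 3.56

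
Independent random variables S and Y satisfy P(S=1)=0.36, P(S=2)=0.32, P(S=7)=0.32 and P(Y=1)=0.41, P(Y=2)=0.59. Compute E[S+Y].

4.83

E[S+Y] = Σ_s Σ_y (s+y) · P(S=s)P(Y=y)
 = 2·0.1476 + 3·0.2124 + 3·0.1312 + 4·0.1888 + 8·0.1312 + 9·0.1888
 = 0.2952 + 0.6372 + 0.3936 + 0.7552 + 1.0496 + 1.6992
 = 4.83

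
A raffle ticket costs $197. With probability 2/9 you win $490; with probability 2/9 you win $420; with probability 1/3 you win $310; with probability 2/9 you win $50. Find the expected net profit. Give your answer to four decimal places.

119.6667

E[payout] = 490·2/9 + 420·2/9 + 310·1/3 + 50·2/9
 = 980/9 + 280/3 + 310/3 + 100/9
 = 950/3
Net = 950/3 - 197 = 359/3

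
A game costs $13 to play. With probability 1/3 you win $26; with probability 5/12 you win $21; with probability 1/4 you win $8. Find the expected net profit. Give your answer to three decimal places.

6.417

E[payout] = 26·1/3 + 21·5/12 + 8·1/4
 = 26/3 + 35/4 + 2
 = 233/12
Net = 233/12 - 13 = 77/12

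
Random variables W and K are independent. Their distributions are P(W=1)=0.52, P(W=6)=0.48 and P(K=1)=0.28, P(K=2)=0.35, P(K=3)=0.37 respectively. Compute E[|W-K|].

E[|W-K|] = Σ_w Σ_k |w-k| · P(W=w)P(K=k)
 = 0·0.1456 + 1·0.182 + 2·0.1924 + 5·0.1344 + 4·0.168 + 3·0.1776
 = 0 + 0.182 + 0.3848 + 0.672 + 0.672 + 0.5328
 = 2.4436

2.4436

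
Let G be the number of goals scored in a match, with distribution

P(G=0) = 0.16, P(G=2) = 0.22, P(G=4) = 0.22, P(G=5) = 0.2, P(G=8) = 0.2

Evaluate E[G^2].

22.2

E[G^2] = Σ g^2·P(G=g)
 = 0·0.16 + 4·0.22 + 16·0.22 + 25·0.2 + 64·0.2
 = 0 + 0.88 + 3.52 + 5 + 12.8
 = 22.2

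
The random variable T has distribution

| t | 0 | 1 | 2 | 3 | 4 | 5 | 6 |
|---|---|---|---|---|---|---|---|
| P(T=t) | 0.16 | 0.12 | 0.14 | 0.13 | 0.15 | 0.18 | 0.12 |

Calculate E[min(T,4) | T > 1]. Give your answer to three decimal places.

3.431

P(T > 1) = 0.14 + 0.13 + 0.15 + 0.18 + 0.12 = 0.72.
E[min(T,4) | T > 1] = [2·0.14 + 3·0.13 + 4·0.15 + 4·0.18 + 4·0.12] / 0.72
 = 2.47 / 0.72
 = 247/72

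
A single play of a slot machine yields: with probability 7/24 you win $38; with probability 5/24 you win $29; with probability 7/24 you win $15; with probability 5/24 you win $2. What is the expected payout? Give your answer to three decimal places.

21.917

E[payout] = 38·7/24 + 29·5/24 + 15·7/24 + 2·5/24
 = 133/12 + 145/24 + 35/8 + 5/12
 = 263/12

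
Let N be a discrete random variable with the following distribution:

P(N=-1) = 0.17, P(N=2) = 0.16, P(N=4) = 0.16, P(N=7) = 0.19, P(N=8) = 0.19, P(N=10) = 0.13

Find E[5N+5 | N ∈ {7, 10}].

P(N ∈ {7, 10}) = 0.19 + 0.13 = 0.32.
E[5N+5 | N ∈ {7, 10}] = [40·0.19 + 55·0.13] / 0.32
 = 14.75 / 0.32
 = 1475/32

46.09375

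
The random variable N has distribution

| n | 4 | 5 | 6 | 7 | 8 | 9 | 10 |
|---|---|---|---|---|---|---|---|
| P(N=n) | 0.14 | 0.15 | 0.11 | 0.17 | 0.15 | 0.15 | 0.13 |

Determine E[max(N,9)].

E[max(N,9)] = Σ max(n,9)·P(N=n)
 = 9·0.14 + 9·0.15 + 9·0.11 + 9·0.17 + 9·0.15 + 9·0.15 + 10·0.13
 = 1.26 + 1.35 + 0.99 + 1.53 + 1.35 + 1.35 + 1.3
 = 9.13

9.13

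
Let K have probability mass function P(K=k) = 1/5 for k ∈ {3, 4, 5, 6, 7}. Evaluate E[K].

5

E[K] = Σ k·P(K=k)
 = 3·1/5 + 4·1/5 + 5·1/5 + 6·1/5 + 7·1/5
 = 3/5 + 4/5 + 1 + 6/5 + 7/5
 = 5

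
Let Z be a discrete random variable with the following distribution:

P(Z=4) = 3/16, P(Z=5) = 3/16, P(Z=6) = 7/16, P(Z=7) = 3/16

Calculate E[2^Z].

61

E[2^Z] = Σ 2^z·P(Z=z)
 = 16·3/16 + 32·3/16 + 64·7/16 + 128·3/16
 = 3 + 6 + 28 + 24
 = 61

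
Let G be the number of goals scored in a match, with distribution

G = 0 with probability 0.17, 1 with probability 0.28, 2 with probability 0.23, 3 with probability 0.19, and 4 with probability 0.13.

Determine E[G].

1.83

E[G] = Σ g·P(G=g)
 = 0·0.17 + 1·0.28 + 2·0.23 + 3·0.19 + 4·0.13
 = 0 + 0.28 + 0.46 + 0.57 + 0.52
 = 1.83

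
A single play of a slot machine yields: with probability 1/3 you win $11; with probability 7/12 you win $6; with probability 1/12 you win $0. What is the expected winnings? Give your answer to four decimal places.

E[payout] = 11·1/3 + 6·7/12 + 0·1/12
 = 11/3 + 7/2 + 0
 = 43/6

7.1667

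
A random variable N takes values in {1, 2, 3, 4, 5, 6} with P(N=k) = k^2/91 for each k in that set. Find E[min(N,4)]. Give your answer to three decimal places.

E[min(N,4)] = Σ min(n,4)·P(N=n)
 = 1·1/91 + 2·4/91 + 3·9/91 + 4·16/91 + 4·25/91 + 4·36/91
 = 1/91 + 8/91 + 27/91 + 64/91 + 100/91 + 144/91
 = 344/91

3.780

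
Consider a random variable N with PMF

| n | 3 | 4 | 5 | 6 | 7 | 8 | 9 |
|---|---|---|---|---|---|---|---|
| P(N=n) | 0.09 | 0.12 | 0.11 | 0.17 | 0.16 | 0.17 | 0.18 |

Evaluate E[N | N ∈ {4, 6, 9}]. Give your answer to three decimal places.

6.638

P(N ∈ {4, 6, 9}) = 0.12 + 0.17 + 0.18 = 0.47.
E[N | N ∈ {4, 6, 9}] = [4·0.12 + 6·0.17 + 9·0.18] / 0.47
 = 3.12 / 0.47
 = 312/47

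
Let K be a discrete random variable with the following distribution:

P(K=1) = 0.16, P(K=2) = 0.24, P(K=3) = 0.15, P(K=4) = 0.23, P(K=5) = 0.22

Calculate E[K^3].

E[K^3] = Σ k^3·P(K=k)
 = 1·0.16 + 8·0.24 + 27·0.15 + 64·0.23 + 125·0.22
 = 0.16 + 1.92 + 4.05 + 14.72 + 27.5
 = 48.35

48.35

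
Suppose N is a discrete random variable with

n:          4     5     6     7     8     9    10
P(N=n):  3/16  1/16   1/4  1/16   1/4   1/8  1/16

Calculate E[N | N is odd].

P(N is odd) = 1/16 + 1/16 + 1/8 = 1/4.
E[N | N is odd] = [5·1/16 + 7·1/16 + 9·1/8] / (1/4)
 = 15/8 / (1/4)
 = 15/2

7.5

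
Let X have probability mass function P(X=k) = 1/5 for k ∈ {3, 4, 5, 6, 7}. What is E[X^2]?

27

E[X^2] = Σ x^2·P(X=x)
 = 9·1/5 + 16·1/5 + 25·1/5 + 36·1/5 + 49·1/5
 = 9/5 + 16/5 + 5 + 36/5 + 49/5
 = 27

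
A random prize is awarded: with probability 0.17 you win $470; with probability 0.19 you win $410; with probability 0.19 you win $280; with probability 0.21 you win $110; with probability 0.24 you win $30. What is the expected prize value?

241.3

E[payout] = 470·0.17 + 410·0.19 + 280·0.19 + 110·0.21 + 30·0.24
 = 79.9 + 77.9 + 53.2 + 23.1 + 7.2
 = 241.3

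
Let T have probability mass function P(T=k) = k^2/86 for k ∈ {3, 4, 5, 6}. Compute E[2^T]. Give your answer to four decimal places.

E[2^T] = Σ 2^t·P(T=t)
 = 8·9/86 + 16·8/43 + 32·25/86 + 64·18/43
 = 36/43 + 128/43 + 400/43 + 1152/43
 = 1716/43

39.9070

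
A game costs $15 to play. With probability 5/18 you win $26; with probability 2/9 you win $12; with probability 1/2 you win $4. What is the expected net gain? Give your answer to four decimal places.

-3.1111

E[payout] = 26·5/18 + 12·2/9 + 4·1/2
 = 65/9 + 8/3 + 2
 = 107/9
Net = 107/9 - 15 = -28/9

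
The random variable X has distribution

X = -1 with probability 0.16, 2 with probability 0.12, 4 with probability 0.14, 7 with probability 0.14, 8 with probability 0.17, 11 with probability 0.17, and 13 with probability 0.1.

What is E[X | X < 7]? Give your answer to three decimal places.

1.524

P(X < 7) = 0.16 + 0.12 + 0.14 = 0.42.
E[X | X < 7] = [(-1)·0.16 + 2·0.12 + 4·0.14] / 0.42
 = 0.64 / 0.42
 = 32/21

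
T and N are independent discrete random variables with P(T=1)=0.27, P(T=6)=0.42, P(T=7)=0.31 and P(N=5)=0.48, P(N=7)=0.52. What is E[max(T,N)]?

6.5392

E[max(T,N)] = Σ_t Σ_n max(t,n) · P(T=t)P(N=n)
 = 5·0.1296 + 7·0.1404 + 6·0.2016 + 7·0.2184 + 7·0.1488 + 7·0.1612
 = 0.648 + 0.9828 + 1.2096 + 1.5288 + 1.0416 + 1.1284
 = 6.5392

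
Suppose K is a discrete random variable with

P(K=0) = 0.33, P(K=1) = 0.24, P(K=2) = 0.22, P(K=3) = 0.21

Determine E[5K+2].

8.55

E[5K+2] = Σ (5k+2)·P(K=k)
 = 2·0.33 + 7·0.24 + 12·0.22 + 17·0.21
 = 0.66 + 1.68 + 2.64 + 3.57
 = 8.55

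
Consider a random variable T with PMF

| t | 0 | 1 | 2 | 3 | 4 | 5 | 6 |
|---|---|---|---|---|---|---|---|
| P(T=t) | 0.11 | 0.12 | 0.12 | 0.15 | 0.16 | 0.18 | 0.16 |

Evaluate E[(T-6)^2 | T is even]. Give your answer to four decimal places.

11.8545

P(T is even) = 0.11 + 0.12 + 0.16 + 0.16 = 0.55.
E[(T-6)^2 | T is even] = [36·0.11 + 16·0.12 + 4·0.16 + 0·0.16] / 0.55
 = 6.52 / 0.55
 = 652/55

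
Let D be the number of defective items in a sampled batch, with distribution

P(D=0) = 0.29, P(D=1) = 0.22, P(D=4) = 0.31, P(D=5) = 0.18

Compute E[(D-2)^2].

4.24

E[(D-2)^2] = Σ (d-2)^2·P(D=d)
 = 4·0.29 + 1·0.22 + 4·0.31 + 9·0.18
 = 1.16 + 0.22 + 1.24 + 1.62
 = 4.24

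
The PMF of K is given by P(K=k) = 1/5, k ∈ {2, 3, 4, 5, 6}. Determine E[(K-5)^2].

3

E[(K-5)^2] = Σ (k-5)^2·P(K=k)
 = 9·1/5 + 4·1/5 + 1·1/5 + 0·1/5 + 1·1/5
 = 9/5 + 4/5 + 1/5 + 0 + 1/5
 = 3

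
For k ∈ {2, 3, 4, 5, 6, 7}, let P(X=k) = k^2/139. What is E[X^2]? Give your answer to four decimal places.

E[X^2] = Σ x^2·P(X=x)
 = 4·4/139 + 9·9/139 + 16·16/139 + 25·25/139 + 36·36/139 + 49·49/139
 = 16/139 + 81/139 + 256/139 + 625/139 + 1296/139 + 2401/139
 = 4675/139

33.6331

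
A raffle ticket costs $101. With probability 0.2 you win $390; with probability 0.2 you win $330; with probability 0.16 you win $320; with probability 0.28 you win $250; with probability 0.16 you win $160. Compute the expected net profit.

189.8

E[payout] = 390·0.2 + 330·0.2 + 320·0.16 + 250·0.28 + 160·0.16
 = 78 + 66 + 51.2 + 70 + 25.6
 = 290.8
Net = 290.8 - 101 = 189.8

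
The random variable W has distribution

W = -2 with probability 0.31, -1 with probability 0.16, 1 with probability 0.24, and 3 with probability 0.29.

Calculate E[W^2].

4.25

E[W^2] = Σ w^2·P(W=w)
 = 4·0.31 + 1·0.16 + 1·0.24 + 9·0.29
 = 1.24 + 0.16 + 0.24 + 2.61
 = 4.25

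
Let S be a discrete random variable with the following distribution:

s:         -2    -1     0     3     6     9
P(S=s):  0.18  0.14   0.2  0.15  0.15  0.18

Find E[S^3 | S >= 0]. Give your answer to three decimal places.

246.574

P(S >= 0) = 0.2 + 0.15 + 0.15 + 0.18 = 0.68.
E[S^3 | S >= 0] = [0·0.2 + 27·0.15 + 216·0.15 + 729·0.18] / 0.68
 = 167.67 / 0.68
 = 16767/68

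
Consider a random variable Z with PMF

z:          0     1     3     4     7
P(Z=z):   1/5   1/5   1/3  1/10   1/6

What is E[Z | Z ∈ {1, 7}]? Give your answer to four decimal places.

P(Z ∈ {1, 7}) = 1/5 + 1/6 = 11/30.
E[Z | Z ∈ {1, 7}] = [1·1/5 + 7·1/6] / (11/30)
 = 41/30 / (11/30)
 = 41/11

3.7273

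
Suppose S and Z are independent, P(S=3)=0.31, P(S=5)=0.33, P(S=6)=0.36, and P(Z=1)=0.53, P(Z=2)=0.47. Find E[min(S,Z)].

E[min(S,Z)] = Σ_s Σ_z min(s,z) · P(S=s)P(Z=z)
 = 1·0.1643 + 2·0.1457 + 1·0.1749 + 2·0.1551 + 1·0.1908 + 2·0.1692
 = 0.1643 + 0.2914 + 0.1749 + 0.3102 + 0.1908 + 0.3384
 = 1.47

1.47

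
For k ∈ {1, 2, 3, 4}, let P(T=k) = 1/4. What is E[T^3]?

E[T^3] = Σ t^3·P(T=t)
 = 1·1/4 + 8·1/4 + 27·1/4 + 64·1/4
 = 1/4 + 2 + 27/4 + 16
 = 25

25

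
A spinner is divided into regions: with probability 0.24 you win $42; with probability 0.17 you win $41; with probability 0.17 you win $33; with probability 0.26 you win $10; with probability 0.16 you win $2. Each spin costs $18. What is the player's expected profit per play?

7.58

E[payout] = 42·0.24 + 41·0.17 + 33·0.17 + 10·0.26 + 2·0.16
 = 10.08 + 6.97 + 5.61 + 2.6 + 0.32
 = 25.58
Net = 25.58 - 18 = 7.58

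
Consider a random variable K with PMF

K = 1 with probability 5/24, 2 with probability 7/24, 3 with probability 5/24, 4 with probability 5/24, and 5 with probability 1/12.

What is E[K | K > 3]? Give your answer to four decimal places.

4.2857

P(K > 3) = 5/24 + 1/12 = 7/24.
E[K | K > 3] = [4·5/24 + 5·1/12] / (7/24)
 = 5/4 / (7/24)
 = 30/7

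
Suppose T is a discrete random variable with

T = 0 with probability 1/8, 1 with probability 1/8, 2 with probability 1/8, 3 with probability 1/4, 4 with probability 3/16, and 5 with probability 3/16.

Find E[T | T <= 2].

1

P(T <= 2) = 1/8 + 1/8 + 1/8 = 3/8.
E[T | T <= 2] = [0·1/8 + 1·1/8 + 2·1/8] / (3/8)
 = 3/8 / (3/8)
 = 1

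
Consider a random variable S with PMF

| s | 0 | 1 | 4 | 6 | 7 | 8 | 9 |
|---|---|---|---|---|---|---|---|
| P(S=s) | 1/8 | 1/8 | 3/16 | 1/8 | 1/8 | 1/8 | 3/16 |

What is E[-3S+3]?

E[-3S+3] = Σ (-3s+3)·P(S=s)
 = 3·1/8 + 0·1/8 + (-9)·3/16 + (-15)·1/8 + (-18)·1/8 + (-21)·1/8 + (-24)·3/16
 = 3/8 + 0 + (-27/16) + (-15/8) + (-9/4) + (-21/8) + (-9/2)
 = -201/16

-12.5625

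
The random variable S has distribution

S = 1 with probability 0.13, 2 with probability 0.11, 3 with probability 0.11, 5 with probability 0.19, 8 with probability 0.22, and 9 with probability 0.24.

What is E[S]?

E[S] = Σ s·P(S=s)
 = 1·0.13 + 2·0.11 + 3·0.11 + 5·0.19 + 8·0.22 + 9·0.24
 = 0.13 + 0.22 + 0.33 + 0.95 + 1.76 + 2.16
 = 5.55

5.55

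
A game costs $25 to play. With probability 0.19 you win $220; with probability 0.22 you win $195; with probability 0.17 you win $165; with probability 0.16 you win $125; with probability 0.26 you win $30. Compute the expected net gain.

115.55

E[payout] = 220·0.19 + 195·0.22 + 165·0.17 + 125·0.16 + 30·0.26
 = 41.8 + 42.9 + 28.05 + 20 + 7.8
 = 140.55
Net = 140.55 - 25 = 115.55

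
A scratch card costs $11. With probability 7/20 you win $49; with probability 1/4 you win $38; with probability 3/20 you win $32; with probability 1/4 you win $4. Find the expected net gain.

E[payout] = 49·7/20 + 38·1/4 + 32·3/20 + 4·1/4
 = 343/20 + 19/2 + 24/5 + 1
 = 649/20
Net = 649/20 - 11 = 429/20

21.45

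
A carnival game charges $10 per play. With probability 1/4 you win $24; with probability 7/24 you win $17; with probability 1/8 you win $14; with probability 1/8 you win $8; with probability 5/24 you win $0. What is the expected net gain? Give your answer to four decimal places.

E[payout] = 24·1/4 + 17·7/24 + 14·1/8 + 8·1/8 + 0·5/24
 = 6 + 119/24 + 7/4 + 1 + 0
 = 329/24
Net = 329/24 - 10 = 89/24

3.7083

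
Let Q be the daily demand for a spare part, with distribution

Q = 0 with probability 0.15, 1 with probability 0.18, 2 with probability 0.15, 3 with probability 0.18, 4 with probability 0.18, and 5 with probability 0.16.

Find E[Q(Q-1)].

E[Q(Q-1)] = Σ q(q-1)·P(Q=q)
 = 0·0.15 + 0·0.18 + 2·0.15 + 6·0.18 + 12·0.18 + 20·0.16
 = 0 + 0 + 0.3 + 1.08 + 2.16 + 3.2
 = 6.74

6.74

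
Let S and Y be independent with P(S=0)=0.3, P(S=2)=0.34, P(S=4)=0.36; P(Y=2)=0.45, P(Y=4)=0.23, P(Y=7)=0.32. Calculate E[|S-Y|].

E[|S-Y|] = Σ_s Σ_y |s-y| · P(S=s)P(Y=y)
 = 2·0.135 + 4·0.069 + 7·0.096 + 0·0.153 + 2·0.0782 + 5·0.1088 + 2·0.162 + 0·0.0828 + 3·0.1152
 = 0.27 + 0.276 + 0.672 + 0 + 0.1564 + 0.544 + 0.324 + 0 + 0.3456
 = 2.588

2.588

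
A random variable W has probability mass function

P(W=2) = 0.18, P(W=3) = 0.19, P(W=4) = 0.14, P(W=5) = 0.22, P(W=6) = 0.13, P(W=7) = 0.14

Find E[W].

4.35

E[W] = Σ w·P(W=w)
 = 2·0.18 + 3·0.19 + 4·0.14 + 5·0.22 + 6·0.13 + 7·0.14
 = 0.36 + 0.57 + 0.56 + 1.1 + 0.78 + 0.98
 = 4.35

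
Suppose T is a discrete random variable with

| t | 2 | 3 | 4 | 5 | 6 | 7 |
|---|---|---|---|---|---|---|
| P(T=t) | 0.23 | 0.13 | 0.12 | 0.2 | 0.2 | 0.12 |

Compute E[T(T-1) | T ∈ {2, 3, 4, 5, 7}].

14.65

P(T ∈ {2, 3, 4, 5, 7}) = 0.23 + 0.13 + 0.12 + 0.2 + 0.12 = 0.8.
E[T(T-1) | T ∈ {2, 3, 4, 5, 7}] = [2·0.23 + 6·0.13 + 12·0.12 + 20·0.2 + 42·0.12] / 0.8
 = 11.72 / 0.8
 = 293/20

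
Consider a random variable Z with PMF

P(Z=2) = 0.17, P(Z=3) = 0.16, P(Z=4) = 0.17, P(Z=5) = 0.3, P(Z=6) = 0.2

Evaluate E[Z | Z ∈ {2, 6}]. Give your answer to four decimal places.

P(Z ∈ {2, 6}) = 0.17 + 0.2 = 0.37.
E[Z | Z ∈ {2, 6}] = [2·0.17 + 6·0.2] / 0.37
 = 1.54 / 0.37
 = 154/37

4.1622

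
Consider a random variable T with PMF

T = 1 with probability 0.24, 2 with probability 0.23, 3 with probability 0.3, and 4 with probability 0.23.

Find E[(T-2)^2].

1.46

E[(T-2)^2] = Σ (t-2)^2·P(T=t)
 = 1·0.24 + 0·0.23 + 1·0.3 + 4·0.23
 = 0.24 + 0 + 0.3 + 0.92
 = 1.46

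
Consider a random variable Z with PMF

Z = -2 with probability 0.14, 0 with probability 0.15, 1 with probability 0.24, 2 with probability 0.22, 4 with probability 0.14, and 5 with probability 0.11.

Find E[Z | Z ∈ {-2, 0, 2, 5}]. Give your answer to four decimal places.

P(Z ∈ {-2, 0, 2, 5}) = 0.14 + 0.15 + 0.22 + 0.11 = 0.62.
E[Z | Z ∈ {-2, 0, 2, 5}] = [(-2)·0.14 + 0·0.15 + 2·0.22 + 5·0.11] / 0.62
 = 0.71 / 0.62
 = 71/62

1.1452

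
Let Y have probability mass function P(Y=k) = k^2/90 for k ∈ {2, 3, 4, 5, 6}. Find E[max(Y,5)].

E[max(Y,5)] = Σ max(y,5)·P(Y=y)
 = 5·2/45 + 5·1/10 + 5·8/45 + 5·5/18 + 6·2/5
 = 2/9 + 1/2 + 8/9 + 25/18 + 12/5
 = 27/5

5.4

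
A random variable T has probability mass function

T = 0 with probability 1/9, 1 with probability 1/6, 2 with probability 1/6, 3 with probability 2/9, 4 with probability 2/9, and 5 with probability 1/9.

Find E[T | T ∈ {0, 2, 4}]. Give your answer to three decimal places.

2.444

P(T ∈ {0, 2, 4}) = 1/9 + 1/6 + 2/9 = 1/2.
E[T | T ∈ {0, 2, 4}] = [0·1/9 + 2·1/6 + 4·2/9] / (1/2)
 = 11/9 / (1/2)
 = 22/9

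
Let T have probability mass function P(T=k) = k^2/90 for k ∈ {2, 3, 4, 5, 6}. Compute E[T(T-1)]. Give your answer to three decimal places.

20.378

E[T(T-1)] = Σ t(t-1)·P(T=t)
 = 2·2/45 + 6·1/10 + 12·8/45 + 20·5/18 + 30·2/5
 = 4/45 + 3/5 + 32/15 + 50/9 + 12
 = 917/45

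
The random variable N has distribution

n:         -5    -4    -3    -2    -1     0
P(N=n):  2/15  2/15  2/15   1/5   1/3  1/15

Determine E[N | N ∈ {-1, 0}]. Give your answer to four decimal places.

-0.8333

P(N ∈ {-1, 0}) = 1/3 + 1/15 = 2/5.
E[N | N ∈ {-1, 0}] = [(-1)·1/3 + 0·1/15] / (2/5)
 = -1/3 / (2/5)
 = -5/6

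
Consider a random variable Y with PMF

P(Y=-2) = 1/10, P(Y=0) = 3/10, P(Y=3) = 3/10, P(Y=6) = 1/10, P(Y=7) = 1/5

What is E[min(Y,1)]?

E[min(Y,1)] = Σ min(y,1)·P(Y=y)
 = (-2)·1/10 + 0·3/10 + 1·3/10 + 1·1/10 + 1·1/5
 = (-1/5) + 0 + 3/10 + 1/10 + 1/5
 = 2/5

0.4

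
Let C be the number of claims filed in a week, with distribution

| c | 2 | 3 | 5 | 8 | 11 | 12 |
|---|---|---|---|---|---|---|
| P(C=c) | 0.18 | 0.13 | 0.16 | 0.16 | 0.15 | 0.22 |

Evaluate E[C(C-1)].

E[C(C-1)] = Σ c(c-1)·P(C=c)
 = 2·0.18 + 6·0.13 + 20·0.16 + 56·0.16 + 110·0.15 + 132·0.22
 = 0.36 + 0.78 + 3.2 + 8.96 + 16.5 + 29.04
 = 58.84

58.84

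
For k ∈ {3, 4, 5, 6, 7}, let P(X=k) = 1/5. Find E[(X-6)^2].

E[(X-6)^2] = Σ (x-6)^2·P(X=x)
 = 9·1/5 + 4·1/5 + 1·1/5 + 0·1/5 + 1·1/5
 = 9/5 + 4/5 + 1/5 + 0 + 1/5
 = 3

3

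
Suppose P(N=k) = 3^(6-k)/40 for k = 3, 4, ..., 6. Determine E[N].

3.45

E[N] = Σ n·P(N=n)
 = 3·27/40 + 4·9/40 + 5·3/40 + 6·1/40
 = 81/40 + 9/10 + 3/8 + 3/20
 = 69/20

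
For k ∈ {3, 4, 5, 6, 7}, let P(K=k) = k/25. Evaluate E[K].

E[K] = Σ k·P(K=k)
 = 3·3/25 + 4·4/25 + 5·1/5 + 6·6/25 + 7·7/25
 = 9/25 + 16/25 + 1 + 36/25 + 49/25
 = 27/5

5.4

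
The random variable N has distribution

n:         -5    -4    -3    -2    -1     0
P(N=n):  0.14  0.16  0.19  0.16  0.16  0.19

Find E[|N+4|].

E[|N+4|] = Σ |n+4|·P(N=n)
 = 1·0.14 + 0·0.16 + 1·0.19 + 2·0.16 + 3·0.16 + 4·0.19
 = 0.14 + 0 + 0.19 + 0.32 + 0.48 + 0.76
 = 1.89

1.89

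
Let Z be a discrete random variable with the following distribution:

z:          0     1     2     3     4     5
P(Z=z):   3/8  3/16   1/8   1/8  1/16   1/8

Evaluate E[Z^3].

E[Z^3] = Σ z^3·P(Z=z)
 = 0·3/8 + 1·3/16 + 8·1/8 + 27·1/8 + 64·1/16 + 125·1/8
 = 0 + 3/16 + 1 + 27/8 + 4 + 125/8
 = 387/16

24.1875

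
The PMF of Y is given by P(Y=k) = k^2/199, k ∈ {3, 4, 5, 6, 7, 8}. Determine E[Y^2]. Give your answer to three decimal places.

43.995

E[Y^2] = Σ y^2·P(Y=y)
 = 9·9/199 + 16·16/199 + 25·25/199 + 36·36/199 + 49·49/199 + 64·64/199
 = 81/199 + 256/199 + 625/199 + 1296/199 + 2401/199 + 4096/199
 = 8755/199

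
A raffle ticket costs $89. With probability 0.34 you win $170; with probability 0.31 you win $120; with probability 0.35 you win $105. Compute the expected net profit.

E[payout] = 170·0.34 + 120·0.31 + 105·0.35
 = 57.8 + 37.2 + 36.75
 = 131.75
Net = 131.75 - 89 = 42.75

42.75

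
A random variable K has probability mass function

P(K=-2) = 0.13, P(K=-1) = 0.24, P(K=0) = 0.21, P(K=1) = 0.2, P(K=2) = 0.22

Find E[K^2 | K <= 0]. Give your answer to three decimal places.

1.310

P(K <= 0) = 0.13 + 0.24 + 0.21 = 0.58.
E[K^2 | K <= 0] = [4·0.13 + 1·0.24 + 0·0.21] / 0.58
 = 0.76 / 0.58
 = 38/29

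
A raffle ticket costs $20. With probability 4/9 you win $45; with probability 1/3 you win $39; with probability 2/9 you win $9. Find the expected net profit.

15

E[payout] = 45·4/9 + 39·1/3 + 9·2/9
 = 20 + 13 + 2
 = 35
Net = 35 - 20 = 15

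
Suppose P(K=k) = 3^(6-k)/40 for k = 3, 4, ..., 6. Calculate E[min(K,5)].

E[min(K,5)] = Σ min(k,5)·P(K=k)
 = 3·27/40 + 4·9/40 + 5·3/40 + 5·1/40
 = 81/40 + 9/10 + 3/8 + 1/8
 = 137/40

3.425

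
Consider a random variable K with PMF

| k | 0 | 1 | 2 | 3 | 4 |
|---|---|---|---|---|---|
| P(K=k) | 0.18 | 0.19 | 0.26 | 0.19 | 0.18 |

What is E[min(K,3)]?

E[min(K,3)] = Σ min(k,3)·P(K=k)
 = 0·0.18 + 1·0.19 + 2·0.26 + 3·0.19 + 3·0.18
 = 0 + 0.19 + 0.52 + 0.57 + 0.54
 = 1.82

1.82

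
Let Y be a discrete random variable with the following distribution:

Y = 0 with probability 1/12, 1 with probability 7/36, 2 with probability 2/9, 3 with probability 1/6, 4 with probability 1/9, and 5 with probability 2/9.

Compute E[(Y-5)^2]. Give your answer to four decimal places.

7.9722

E[(Y-5)^2] = Σ (y-5)^2·P(Y=y)
 = 25·1/12 + 16·7/36 + 9·2/9 + 4·1/6 + 1·1/9 + 0·2/9
 = 25/12 + 28/9 + 2 + 2/3 + 1/9 + 0
 = 287/36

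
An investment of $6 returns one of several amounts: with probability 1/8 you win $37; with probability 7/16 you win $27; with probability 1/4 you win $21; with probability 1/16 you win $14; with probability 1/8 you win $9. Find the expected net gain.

E[payout] = 37·1/8 + 27·7/16 + 21·1/4 + 14·1/16 + 9·1/8
 = 37/8 + 189/16 + 21/4 + 7/8 + 9/8
 = 379/16
Net = 379/16 - 6 = 283/16

17.6875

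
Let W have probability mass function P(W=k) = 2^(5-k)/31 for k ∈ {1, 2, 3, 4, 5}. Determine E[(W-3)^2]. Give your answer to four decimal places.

E[(W-3)^2] = Σ (w-3)^2·P(W=w)
 = 4·16/31 + 1·8/31 + 0·4/31 + 1·2/31 + 4·1/31
 = 64/31 + 8/31 + 0 + 2/31 + 4/31
 = 78/31

2.5161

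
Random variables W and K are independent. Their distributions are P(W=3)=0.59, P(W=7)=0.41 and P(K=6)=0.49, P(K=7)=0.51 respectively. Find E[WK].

30.2064

E[WK] = Σ_w Σ_k wk · P(W=w)P(K=k)
 = 18·0.2891 + 21·0.3009 + 42·0.2009 + 49·0.2091
 = 5.2038 + 6.3189 + 8.4378 + 10.2459
 = 30.2064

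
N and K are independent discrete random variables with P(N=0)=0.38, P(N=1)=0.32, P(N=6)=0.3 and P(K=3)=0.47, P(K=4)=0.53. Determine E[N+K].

5.65

E[N+K] = Σ_n Σ_k (n+k) · P(N=n)P(K=k)
 = 3·0.1786 + 4·0.2014 + 4·0.1504 + 5·0.1696 + 9·0.141 + 10·0.159
 = 0.5358 + 0.8056 + 0.6016 + 0.848 + 1.269 + 1.59
 = 5.65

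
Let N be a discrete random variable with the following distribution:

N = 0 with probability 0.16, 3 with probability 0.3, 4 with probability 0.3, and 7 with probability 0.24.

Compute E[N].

3.78

E[N] = Σ n·P(N=n)
 = 0·0.16 + 3·0.3 + 4·0.3 + 7·0.24
 = 0 + 0.9 + 1.2 + 1.68
 = 3.78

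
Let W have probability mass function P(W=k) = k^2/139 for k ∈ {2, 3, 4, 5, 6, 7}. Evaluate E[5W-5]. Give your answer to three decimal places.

E[5W-5] = Σ (5w-5)·P(W=w)
 = 5·4/139 + 10·9/139 + 15·16/139 + 20·25/139 + 25·36/139 + 30·49/139
 = 20/139 + 90/139 + 240/139 + 500/139 + 900/139 + 1470/139
 = 3220/139

23.165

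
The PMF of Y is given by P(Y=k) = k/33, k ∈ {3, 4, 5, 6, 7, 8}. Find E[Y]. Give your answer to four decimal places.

E[Y] = Σ y·P(Y=y)
 = 3·1/11 + 4·4/33 + 5·5/33 + 6·2/11 + 7·7/33 + 8·8/33
 = 3/11 + 16/33 + 25/33 + 12/11 + 49/33 + 64/33
 = 199/33

6.0303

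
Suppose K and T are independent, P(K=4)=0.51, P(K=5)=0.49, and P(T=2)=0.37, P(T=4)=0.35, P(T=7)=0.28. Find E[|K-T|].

E[|K-T|] = Σ_k Σ_t |k-t| · P(K=k)P(T=t)
 = 2·0.1887 + 0·0.1785 + 3·0.1428 + 3·0.1813 + 1·0.1715 + 2·0.1372
 = 0.3774 + 0 + 0.4284 + 0.5439 + 0.1715 + 0.2744
 = 1.7956

1.7956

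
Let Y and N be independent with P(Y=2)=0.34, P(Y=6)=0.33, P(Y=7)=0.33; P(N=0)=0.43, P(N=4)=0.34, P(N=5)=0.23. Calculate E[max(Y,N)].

E[max(Y,N)] = Σ_y Σ_n max(y,n) · P(Y=y)P(N=n)
 = 2·0.1462 + 4·0.1156 + 5·0.0782 + 6·0.1419 + 6·0.1122 + 6·0.0759 + 7·0.1419 + 7·0.1122 + 7·0.0759
 = 0.2924 + 0.4624 + 0.391 + 0.8514 + 0.6732 + 0.4554 + 0.9933 + 0.7854 + 0.5313
 = 5.4358

5.4358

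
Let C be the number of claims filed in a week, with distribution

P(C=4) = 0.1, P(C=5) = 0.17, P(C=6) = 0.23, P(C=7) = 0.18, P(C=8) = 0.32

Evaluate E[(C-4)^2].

E[(C-4)^2] = Σ (c-4)^2·P(C=c)
 = 0·0.1 + 1·0.17 + 4·0.23 + 9·0.18 + 16·0.32
 = 0 + 0.17 + 0.92 + 1.62 + 5.12
 = 7.83

7.83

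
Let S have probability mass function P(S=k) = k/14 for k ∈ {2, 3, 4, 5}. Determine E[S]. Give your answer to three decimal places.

3.857

E[S] = Σ s·P(S=s)
 = 2·1/7 + 3·3/14 + 4·2/7 + 5·5/14
 = 2/7 + 9/14 + 8/7 + 25/14
 = 27/7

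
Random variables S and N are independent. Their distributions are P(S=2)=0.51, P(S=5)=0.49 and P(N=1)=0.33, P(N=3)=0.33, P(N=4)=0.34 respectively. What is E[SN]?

9.2996

E[SN] = Σ_s Σ_n sn · P(S=s)P(N=n)
 = 2·0.1683 + 6·0.1683 + 8·0.1734 + 5·0.1617 + 15·0.1617 + 20·0.1666
 = 0.3366 + 1.0098 + 1.3872 + 0.8085 + 2.4255 + 3.332
 = 9.2996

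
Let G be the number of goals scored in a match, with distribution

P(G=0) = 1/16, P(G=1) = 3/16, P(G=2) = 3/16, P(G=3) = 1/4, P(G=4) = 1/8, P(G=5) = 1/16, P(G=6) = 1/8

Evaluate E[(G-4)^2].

4.25

E[(G-4)^2] = Σ (g-4)^2·P(G=g)
 = 16·1/16 + 9·3/16 + 4·3/16 + 1·1/4 + 0·1/8 + 1·1/16 + 4·1/8
 = 1 + 27/16 + 3/4 + 1/4 + 0 + 1/16 + 1/2
 = 17/4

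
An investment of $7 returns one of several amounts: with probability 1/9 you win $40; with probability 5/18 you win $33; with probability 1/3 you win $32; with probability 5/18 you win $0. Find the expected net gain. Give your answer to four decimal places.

17.2778

E[payout] = 40·1/9 + 33·5/18 + 32·1/3 + 0·5/18
 = 40/9 + 55/6 + 32/3 + 0
 = 437/18
Net = 437/18 - 7 = 311/18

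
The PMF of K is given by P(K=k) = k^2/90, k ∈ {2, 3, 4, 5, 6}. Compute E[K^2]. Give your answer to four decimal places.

E[K^2] = Σ k^2·P(K=k)
 = 4·2/45 + 9·1/10 + 16·8/45 + 25·5/18 + 36·2/5
 = 8/45 + 9/10 + 128/45 + 125/18 + 72/5
 = 379/15

25.2667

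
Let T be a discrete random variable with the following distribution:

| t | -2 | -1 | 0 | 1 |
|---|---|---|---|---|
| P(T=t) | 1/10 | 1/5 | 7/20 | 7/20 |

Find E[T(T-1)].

E[T(T-1)] = Σ t(t-1)·P(T=t)
 = 6·1/10 + 2·1/5 + 0·7/20 + 0·7/20
 = 3/5 + 2/5 + 0 + 0
 = 1

1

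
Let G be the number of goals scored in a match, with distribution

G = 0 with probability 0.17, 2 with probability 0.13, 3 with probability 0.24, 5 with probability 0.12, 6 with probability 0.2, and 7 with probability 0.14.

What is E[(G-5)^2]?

7.14

E[(G-5)^2] = Σ (g-5)^2·P(G=g)
 = 25·0.17 + 9·0.13 + 4·0.24 + 0·0.12 + 1·0.2 + 4·0.14
 = 4.25 + 1.17 + 0.96 + 0 + 0.2 + 0.56
 = 7.14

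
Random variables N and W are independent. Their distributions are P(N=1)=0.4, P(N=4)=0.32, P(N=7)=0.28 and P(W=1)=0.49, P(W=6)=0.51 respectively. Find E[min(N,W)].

E[min(N,W)] = Σ_n Σ_w min(n,w) · P(N=n)P(W=w)
 = 1·0.196 + 1·0.204 + 1·0.1568 + 4·0.1632 + 1·0.1372 + 6·0.1428
 = 0.196 + 0.204 + 0.1568 + 0.6528 + 0.1372 + 0.8568
 = 2.2036

2.2036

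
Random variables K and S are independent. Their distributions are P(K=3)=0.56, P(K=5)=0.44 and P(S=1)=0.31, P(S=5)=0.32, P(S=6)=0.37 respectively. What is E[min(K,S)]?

2.9872

E[min(K,S)] = Σ_k Σ_s min(k,s) · P(K=k)P(S=s)
 = 1·0.1736 + 3·0.1792 + 3·0.2072 + 1·0.1364 + 5·0.1408 + 5·0.1628
 = 0.1736 + 0.5376 + 0.6216 + 0.1364 + 0.704 + 0.814
 = 2.9872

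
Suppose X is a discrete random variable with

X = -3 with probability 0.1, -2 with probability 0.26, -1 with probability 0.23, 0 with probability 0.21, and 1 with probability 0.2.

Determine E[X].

E[X] = Σ x·P(X=x)
 = (-3)·0.1 + (-2)·0.26 + (-1)·0.23 + 0·0.21 + 1·0.2
 = (-0.3) + (-0.52) + (-0.23) + 0 + 0.2
 = -0.85

-0.85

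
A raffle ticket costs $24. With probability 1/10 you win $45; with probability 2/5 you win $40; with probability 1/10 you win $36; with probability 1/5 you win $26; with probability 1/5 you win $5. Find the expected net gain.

E[payout] = 45·1/10 + 40·2/5 + 36·1/10 + 26·1/5 + 5·1/5
 = 9/2 + 16 + 18/5 + 26/5 + 1
 = 303/10
Net = 303/10 - 24 = 63/10

6.3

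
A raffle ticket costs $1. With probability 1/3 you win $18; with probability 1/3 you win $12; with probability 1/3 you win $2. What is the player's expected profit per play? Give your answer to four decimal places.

E[payout] = 18·1/3 + 12·1/3 + 2·1/3
 = 6 + 4 + 2/3
 = 32/3
Net = 32/3 - 1 = 29/3

9.6667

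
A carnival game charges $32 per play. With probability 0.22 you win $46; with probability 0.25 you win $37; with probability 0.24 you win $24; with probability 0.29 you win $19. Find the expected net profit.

-1.36

E[payout] = 46·0.22 + 37·0.25 + 24·0.24 + 19·0.29
 = 10.12 + 9.25 + 5.76 + 5.51
 = 30.64
Net = 30.64 - 32 = -1.36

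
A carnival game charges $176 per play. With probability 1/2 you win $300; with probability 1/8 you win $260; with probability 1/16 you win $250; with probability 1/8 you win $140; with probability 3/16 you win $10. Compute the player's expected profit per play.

41.5

E[payout] = 300·1/2 + 260·1/8 + 250·1/16 + 140·1/8 + 10·3/16
 = 150 + 65/2 + 125/8 + 35/2 + 15/8
 = 435/2
Net = 435/2 - 176 = 83/2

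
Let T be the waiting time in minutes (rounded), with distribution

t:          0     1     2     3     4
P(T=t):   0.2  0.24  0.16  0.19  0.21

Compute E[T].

E[T] = Σ t·P(T=t)
 = 0·0.2 + 1·0.24 + 2·0.16 + 3·0.19 + 4·0.21
 = 0 + 0.24 + 0.32 + 0.57 + 0.84
 = 1.97

1.97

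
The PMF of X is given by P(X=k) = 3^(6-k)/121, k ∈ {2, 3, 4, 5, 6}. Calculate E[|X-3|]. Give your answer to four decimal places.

E[|X-3|] = Σ |x-3|·P(X=x)
 = 1·81/121 + 0·27/121 + 1·9/121 + 2·3/121 + 3·1/121
 = 81/121 + 0 + 9/121 + 6/121 + 3/121
 = 9/11

0.8182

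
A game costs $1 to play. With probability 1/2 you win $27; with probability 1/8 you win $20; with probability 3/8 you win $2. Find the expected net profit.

15.75

E[payout] = 27·1/2 + 20·1/8 + 2·3/8
 = 27/2 + 5/2 + 3/4
 = 67/4
Net = 67/4 - 1 = 63/4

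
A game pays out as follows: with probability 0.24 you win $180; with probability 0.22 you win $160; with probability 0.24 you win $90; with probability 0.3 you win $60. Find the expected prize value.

118

E[payout] = 180·0.24 + 160·0.22 + 90·0.24 + 60·0.3
 = 43.2 + 35.2 + 21.6 + 18
 = 118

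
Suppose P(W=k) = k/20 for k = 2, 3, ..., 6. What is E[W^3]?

E[W^3] = Σ w^3·P(W=w)
 = 8·1/10 + 27·3/20 + 64·1/5 + 125·1/4 + 216·3/10
 = 4/5 + 81/20 + 64/5 + 125/4 + 324/5
 = 1137/10

113.7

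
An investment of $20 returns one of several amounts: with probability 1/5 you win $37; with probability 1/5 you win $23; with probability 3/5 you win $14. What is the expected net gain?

0.4

E[payout] = 37·1/5 + 23·1/5 + 14·3/5
 = 37/5 + 23/5 + 42/5
 = 102/5
Net = 102/5 - 20 = 2/5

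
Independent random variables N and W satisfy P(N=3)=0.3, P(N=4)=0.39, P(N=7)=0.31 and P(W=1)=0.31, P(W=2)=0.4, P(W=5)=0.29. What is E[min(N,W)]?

E[min(N,W)] = Σ_n Σ_w min(n,w) · P(N=n)P(W=w)
 = 1·0.093 + 2·0.12 + 3·0.087 + 1·0.1209 + 2·0.156 + 4·0.1131 + 1·0.0961 + 2·0.124 + 5·0.0899
 = 0.093 + 0.24 + 0.261 + 0.1209 + 0.312 + 0.4524 + 0.0961 + 0.248 + 0.4495
 = 2.2729

2.2729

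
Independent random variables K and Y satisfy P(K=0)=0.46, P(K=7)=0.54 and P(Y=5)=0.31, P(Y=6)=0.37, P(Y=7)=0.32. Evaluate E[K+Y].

E[K+Y] = Σ_k Σ_y (k+y) · P(K=k)P(Y=y)
 = 5·0.1426 + 6·0.1702 + 7·0.1472 + 12·0.1674 + 13·0.1998 + 14·0.1728
 = 0.713 + 1.0212 + 1.0304 + 2.0088 + 2.5974 + 2.4192
 = 9.79

9.79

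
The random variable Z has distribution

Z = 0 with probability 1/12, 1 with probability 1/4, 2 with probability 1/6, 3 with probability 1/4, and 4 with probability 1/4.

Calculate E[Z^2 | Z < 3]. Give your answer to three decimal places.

P(Z < 3) = 1/12 + 1/4 + 1/6 = 1/2.
E[Z^2 | Z < 3] = [0·1/12 + 1·1/4 + 4·1/6] / (1/2)
 = 11/12 / (1/2)
 = 11/6

1.833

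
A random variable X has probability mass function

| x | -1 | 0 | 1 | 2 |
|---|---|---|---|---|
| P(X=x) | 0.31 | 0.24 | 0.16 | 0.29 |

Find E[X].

0.43

E[X] = Σ x·P(X=x)
 = (-1)·0.31 + 0·0.24 + 1·0.16 + 2·0.29
 = (-0.31) + 0 + 0.16 + 0.58
 = 0.43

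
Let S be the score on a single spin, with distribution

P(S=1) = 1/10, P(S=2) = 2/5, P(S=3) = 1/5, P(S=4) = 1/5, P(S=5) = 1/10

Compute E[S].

E[S] = Σ s·P(S=s)
 = 1·1/10 + 2·2/5 + 3·1/5 + 4·1/5 + 5·1/10
 = 1/10 + 4/5 + 3/5 + 4/5 + 1/2
 = 14/5

2.8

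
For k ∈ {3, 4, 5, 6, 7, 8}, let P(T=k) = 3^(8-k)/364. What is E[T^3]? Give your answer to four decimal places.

E[T^3] = Σ t^3·P(T=t)
 = 27·243/364 + 64·81/364 + 125·27/364 + 216·9/364 + 343·3/364 + 512·1/364
 = 6561/364 + 1296/91 + 3375/364 + 486/91 + 147/52 + 128/91
 = 18605/364

51.1126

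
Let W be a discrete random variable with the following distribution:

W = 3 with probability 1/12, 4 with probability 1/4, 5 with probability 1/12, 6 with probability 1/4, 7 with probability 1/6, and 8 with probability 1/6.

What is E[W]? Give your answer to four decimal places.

5.6667

E[W] = Σ w·P(W=w)
 = 3·1/12 + 4·1/4 + 5·1/12 + 6·1/4 + 7·1/6 + 8·1/6
 = 1/4 + 1 + 5/12 + 3/2 + 7/6 + 4/3
 = 17/3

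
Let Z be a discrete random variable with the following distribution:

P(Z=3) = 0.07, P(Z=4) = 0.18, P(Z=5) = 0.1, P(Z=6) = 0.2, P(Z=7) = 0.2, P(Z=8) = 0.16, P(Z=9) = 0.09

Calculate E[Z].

E[Z] = Σ z·P(Z=z)
 = 3·0.07 + 4·0.18 + 5·0.1 + 6·0.2 + 7·0.2 + 8·0.16 + 9·0.09
 = 0.21 + 0.72 + 0.5 + 1.2 + 1.4 + 1.28 + 0.81
 = 6.12

6.12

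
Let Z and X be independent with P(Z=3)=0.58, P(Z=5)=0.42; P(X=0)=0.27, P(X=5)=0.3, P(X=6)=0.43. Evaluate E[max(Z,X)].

E[max(Z,X)] = Σ_z Σ_x max(z,x) · P(Z=z)P(X=x)
 = 3·0.1566 + 5·0.174 + 6·0.2494 + 5·0.1134 + 5·0.126 + 6·0.1806
 = 0.4698 + 0.87 + 1.4964 + 0.567 + 0.63 + 1.0836
 = 5.1168

5.1168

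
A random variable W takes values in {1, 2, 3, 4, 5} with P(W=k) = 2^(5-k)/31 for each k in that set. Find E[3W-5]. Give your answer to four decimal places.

0.5161

E[3W-5] = Σ (3w-5)·P(W=w)
 = (-2)·16/31 + 1·8/31 + 4·4/31 + 7·2/31 + 10·1/31
 = (-32/31) + 8/31 + 16/31 + 14/31 + 10/31
 = 16/31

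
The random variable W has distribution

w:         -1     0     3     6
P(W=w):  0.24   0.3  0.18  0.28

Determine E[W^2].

E[W^2] = Σ w^2·P(W=w)
 = 1·0.24 + 0·0.3 + 9·0.18 + 36·0.28
 = 0.24 + 0 + 1.62 + 10.08
 = 11.94

11.94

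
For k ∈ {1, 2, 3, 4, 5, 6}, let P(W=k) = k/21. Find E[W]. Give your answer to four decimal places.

4.3333

E[W] = Σ w·P(W=w)
 = 1·1/21 + 2·2/21 + 3·1/7 + 4·4/21 + 5·5/21 + 6·2/7
 = 1/21 + 4/21 + 3/7 + 16/21 + 25/21 + 12/7
 = 13/3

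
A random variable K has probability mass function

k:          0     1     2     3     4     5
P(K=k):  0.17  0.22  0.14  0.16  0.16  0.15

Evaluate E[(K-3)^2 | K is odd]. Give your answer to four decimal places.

2.7925

P(K is odd) = 0.22 + 0.16 + 0.15 = 0.53.
E[(K-3)^2 | K is odd] = [4·0.22 + 0·0.16 + 4·0.15] / 0.53
 = 1.48 / 0.53
 = 148/53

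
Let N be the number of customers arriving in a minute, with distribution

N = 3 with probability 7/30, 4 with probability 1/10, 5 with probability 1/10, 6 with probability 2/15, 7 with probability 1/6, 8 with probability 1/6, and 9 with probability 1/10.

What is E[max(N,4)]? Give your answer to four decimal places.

6.0333

E[max(N,4)] = Σ max(n,4)·P(N=n)
 = 4·7/30 + 4·1/10 + 5·1/10 + 6·2/15 + 7·1/6 + 8·1/6 + 9·1/10
 = 14/15 + 2/5 + 1/2 + 4/5 + 7/6 + 4/3 + 9/10
 = 181/30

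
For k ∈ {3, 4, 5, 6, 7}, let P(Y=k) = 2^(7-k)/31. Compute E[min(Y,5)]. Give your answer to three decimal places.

3.710

E[min(Y,5)] = Σ min(y,5)·P(Y=y)
 = 3·16/31 + 4·8/31 + 5·4/31 + 5·2/31 + 5·1/31
 = 48/31 + 32/31 + 20/31 + 10/31 + 5/31
 = 115/31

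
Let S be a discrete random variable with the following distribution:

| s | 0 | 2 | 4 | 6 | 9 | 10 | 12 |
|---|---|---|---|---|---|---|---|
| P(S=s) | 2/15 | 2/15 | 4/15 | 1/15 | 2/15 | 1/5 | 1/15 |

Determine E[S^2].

47.6

E[S^2] = Σ s^2·P(S=s)
 = 0·2/15 + 4·2/15 + 16·4/15 + 36·1/15 + 81·2/15 + 100·1/5 + 144·1/15
 = 0 + 8/15 + 64/15 + 12/5 + 54/5 + 20 + 48/5
 = 238/5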